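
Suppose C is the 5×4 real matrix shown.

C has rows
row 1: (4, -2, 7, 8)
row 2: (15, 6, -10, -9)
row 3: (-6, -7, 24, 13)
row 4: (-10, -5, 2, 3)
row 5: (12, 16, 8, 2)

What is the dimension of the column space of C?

Row reduce to echelon form.
R2 ← R2 − (15/4)·R1: [0, 27/2, -145/4, -39]
R3 ← R3 + (3/2)·R1: [0, -10, 69/2, 25]
R4 ← R4 + (5/2)·R1: [0, -10, 39/2, 23]
R5 ← R5 − (3)·R1: [0, 22, -13, -22]
R3 ← R3 + (20/27)·R2: [0, 0, 413/54, -35/9]
R4 ← R4 + (20/27)·R2: [0, 0, -397/54, -53/9]
R5 ← R5 − (44/27)·R2: [0, 0, 1244/27, 374/9]
R4 ← R4 + (397/413)·R3: [0, 0, 0, -568/59]
R5 ← R5 − (2488/413)·R3: [0, 0, 0, 3834/59]
R5 ← R5 + (27/4)·R4: [0, 0, 0, 0]
Echelon form has 4 nonzero rows, so rank(C) = 4.
The column space has dimension equal to the rank: 4.

4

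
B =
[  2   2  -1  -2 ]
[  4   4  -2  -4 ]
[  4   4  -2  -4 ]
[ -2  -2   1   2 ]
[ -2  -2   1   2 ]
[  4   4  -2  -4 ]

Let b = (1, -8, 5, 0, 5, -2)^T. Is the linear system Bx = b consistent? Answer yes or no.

Row reduce the augmented matrix [B | b].
R2 ← R2 − (2)·R1: [0, 0, 0, 0, -10]
R3 ← R3 − (2)·R1: [0, 0, 0, 0, 3]
R4 ← R4 + R1: [0, 0, 0, 0, 1]
R5 ← R5 + R1: [0, 0, 0, 0, 6]
R6 ← R6 − (2)·R1: [0, 0, 0, 0, -4]
R3 ← R3 + (3/10)·R2: [0, 0, 0, 0, 0]
R4 ← R4 + (1/10)·R2: [0, 0, 0, 0, 0]
R5 ← R5 + (3/5)·R2: [0, 0, 0, 0, 0]
R6 ← R6 − (2/5)·R2: [0, 0, 0, 0, 0]
The echelon form has 2 nonzero rows; the last pivot sits in the augmented column, so rank(B) = 1 but rank([B|b]) = 2.
Since the ranks differ, the system is inconsistent.

no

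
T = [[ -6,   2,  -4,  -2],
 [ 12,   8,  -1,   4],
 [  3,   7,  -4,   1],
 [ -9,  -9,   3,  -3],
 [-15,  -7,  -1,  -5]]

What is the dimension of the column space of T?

2

Row reduce to echelon form.
R2 ← R2 + (2)·R1: [0, 12, -9, 0]
R3 ← R3 + (1/2)·R1: [0, 8, -6, 0]
R4 ← R4 − (3/2)·R1: [0, -12, 9, 0]
R5 ← R5 − (5/2)·R1: [0, -12, 9, 0]
R3 ← R3 − (2/3)·R2: [0, 0, 0, 0]
R4 ← R4 + R2: [0, 0, 0, 0]
R5 ← R5 + R2: [0, 0, 0, 0]
Echelon form has 2 nonzero rows, so rank(T) = 2.
The column space has dimension equal to the rank: 2.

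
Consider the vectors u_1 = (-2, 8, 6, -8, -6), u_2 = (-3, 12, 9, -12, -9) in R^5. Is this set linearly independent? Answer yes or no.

no

Form the matrix with these vectors as rows and row reduce.
R2 ← R2 − (3/2)·R1: [0, 0, 0, 0, 0]
1 nonzero row, so the 2 vectors span a space of dimension 1.
Since 1 < 2, the vectors are linearly dependent.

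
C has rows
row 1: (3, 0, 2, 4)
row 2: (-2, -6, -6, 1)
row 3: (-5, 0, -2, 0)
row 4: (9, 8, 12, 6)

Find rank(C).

3

Row reduce to echelon form.
R2 ← R2 + (2/3)·R1: [0, -6, -14/3, 11/3]
R3 ← R3 + (5/3)·R1: [0, 0, 4/3, 20/3]
R4 ← R4 − (3)·R1: [0, 8, 6, -6]
R4 ← R4 + (4/3)·R2: [0, 0, -2/9, -10/9]
R4 ← R4 + (1/6)·R3: [0, 0, 0, 0]
Echelon form has 3 nonzero rows, so rank(C) = 3.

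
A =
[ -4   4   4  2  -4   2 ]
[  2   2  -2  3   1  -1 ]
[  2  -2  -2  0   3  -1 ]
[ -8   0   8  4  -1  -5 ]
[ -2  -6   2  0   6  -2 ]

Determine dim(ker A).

Row reduce to echelon form.
R2 ← R2 + (1/2)·R1: [0, 4, 0, 4, -1, 0]
R3 ← R3 + (1/2)·R1: [0, 0, 0, 1, 1, 0]
R4 ← R4 − (2)·R1: [0, -8, 0, 0, 7, -9]
R5 ← R5 − (1/2)·R1: [0, -8, 0, -1, 8, -3]
R4 ← R4 + (2)·R2: [0, 0, 0, 8, 5, -9]
R5 ← R5 + (2)·R2: [0, 0, 0, 7, 6, -3]
R4 ← R4 − (8)·R3: [0, 0, 0, 0, -3, -9]
R5 ← R5 − (7)·R3: [0, 0, 0, 0, -1, -3]
R5 ← R5 − (1/3)·R4: [0, 0, 0, 0, 0, 0]
4 nonzero rows, so rank(A) = 4.
A has 6 columns; by rank–nullity, nullity = 6 − 4 = 2.

2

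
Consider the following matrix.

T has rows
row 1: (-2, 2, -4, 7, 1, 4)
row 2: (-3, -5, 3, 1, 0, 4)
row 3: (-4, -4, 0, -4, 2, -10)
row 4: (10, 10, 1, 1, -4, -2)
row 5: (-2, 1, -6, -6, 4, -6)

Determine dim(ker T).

1

Row reduce to echelon form.
R2 ← R2 − (3/2)·R1: [0, -8, 9, -19/2, -3/2, -2]
R3 ← R3 − (2)·R1: [0, -8, 8, -18, 0, -18]
R4 ← R4 + (5)·R1: [0, 20, -19, 36, 1, 18]
R5 ← R5 − R1: [0, -1, -2, -13, 3, -10]
R3 ← R3 − R2: [0, 0, -1, -17/2, 3/2, -16]
R4 ← R4 + (5/2)·R2: [0, 0, 7/2, 49/4, -11/4, 13]
R5 ← R5 − (1/8)·R2: [0, 0, -25/8, -189/16, 51/16, -39/4]
R4 ← R4 + (7/2)·R3: [0, 0, 0, -35/2, 5/2, -43]
R5 ← R5 − (25/8)·R3: [0, 0, 0, 59/4, -3/2, 161/4]
R5 ← R5 + (59/70)·R4: [0, 0, 0, 0, 17/28, 561/140]
5 nonzero rows, so rank(T) = 5.
T has 6 columns; by rank–nullity, nullity = 6 − 5 = 1.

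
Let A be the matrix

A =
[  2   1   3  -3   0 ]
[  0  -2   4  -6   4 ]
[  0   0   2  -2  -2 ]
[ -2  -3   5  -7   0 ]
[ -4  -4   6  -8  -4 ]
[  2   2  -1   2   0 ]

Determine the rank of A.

Row reduce to echelon form.
R4 ← R4 + R1: [0, -2, 8, -10, 0]
R5 ← R5 + (2)·R1: [0, -2, 12, -14, -4]
R6 ← R6 − R1: [0, 1, -4, 5, 0]
R4 ← R4 − R2: [0, 0, 4, -4, -4]
R5 ← R5 − R2: [0, 0, 8, -8, -8]
R6 ← R6 + (1/2)·R2: [0, 0, -2, 2, 2]
R4 ← R4 − (2)·R3: [0, 0, 0, 0, 0]
R5 ← R5 − (4)·R3: [0, 0, 0, 0, 0]
R6 ← R6 + R3: [0, 0, 0, 0, 0]
Echelon form has 3 nonzero rows, so rank(A) = 3.

3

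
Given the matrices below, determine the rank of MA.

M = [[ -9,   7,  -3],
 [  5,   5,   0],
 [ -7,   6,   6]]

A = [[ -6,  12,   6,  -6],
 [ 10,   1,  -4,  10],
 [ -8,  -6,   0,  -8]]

First compute MA:
[[148, -83, -82, 148],
 [ 20,  65,  10,  20],
 [ 54, -114, -66,  54]]
Now row reduce the product.
R2 ← R2 − (5/37)·R1: [0, 2820/37, 780/37, 0]
R3 ← R3 − (27/74)·R1: [0, -6195/74, -1335/37, 0]
R3 ← R3 + (413/376)·R2: [0, 0, -1215/94, 0]
3 nonzero rows, so rank(MA) = 3.

3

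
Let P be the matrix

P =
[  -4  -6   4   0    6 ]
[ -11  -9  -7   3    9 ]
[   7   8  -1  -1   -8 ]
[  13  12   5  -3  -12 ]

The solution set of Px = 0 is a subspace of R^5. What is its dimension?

3

Row reduce to echelon form.
R2 ← R2 − (11/4)·R1: [0, 15/2, -18, 3, -15/2]
R3 ← R3 + (7/4)·R1: [0, -5/2, 6, -1, 5/2]
R4 ← R4 + (13/4)·R1: [0, -15/2, 18, -3, 15/2]
R3 ← R3 + (1/3)·R2: [0, 0, 0, 0, 0]
R4 ← R4 + R2: [0, 0, 0, 0, 0]
2 nonzero rows, so rank(P) = 2.
P has 5 columns; by rank–nullity, nullity = 5 − 2 = 3.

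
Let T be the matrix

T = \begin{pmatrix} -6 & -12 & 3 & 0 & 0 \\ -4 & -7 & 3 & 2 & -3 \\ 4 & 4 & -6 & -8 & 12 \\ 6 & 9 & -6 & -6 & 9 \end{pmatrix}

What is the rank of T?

2

Row reduce to echelon form.
R2 ← R2 − (2/3)·R1: [0, 1, 1, 2, -3]
R3 ← R3 + (2/3)·R1: [0, -4, -4, -8, 12]
R4 ← R4 + R1: [0, -3, -3, -6, 9]
R3 ← R3 + (4)·R2: [0, 0, 0, 0, 0]
R4 ← R4 + (3)·R2: [0, 0, 0, 0, 0]
Echelon form has 2 nonzero rows, so rank(T) = 2.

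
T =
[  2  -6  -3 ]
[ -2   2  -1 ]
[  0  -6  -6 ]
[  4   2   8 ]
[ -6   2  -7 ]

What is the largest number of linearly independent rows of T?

Row reduce to echelon form.
R2 ← R2 + R1: [0, -4, -4]
R4 ← R4 − (2)·R1: [0, 14, 14]
R5 ← R5 + (3)·R1: [0, -16, -16]
R3 ← R3 − (3/2)·R2: [0, 0, 0]
R4 ← R4 + (7/2)·R2: [0, 0, 0]
R5 ← R5 − (4)·R2: [0, 0, 0]
Echelon form has 2 nonzero rows, so rank(T) = 2.
The rank gives the maximum number of linearly independent rows: 2.

2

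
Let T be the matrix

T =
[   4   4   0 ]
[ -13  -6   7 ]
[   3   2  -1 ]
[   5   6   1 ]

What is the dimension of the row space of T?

2

Row reduce to echelon form.
R2 ← R2 + (13/4)·R1: [0, 7, 7]
R3 ← R3 − (3/4)·R1: [0, -1, -1]
R4 ← R4 − (5/4)·R1: [0, 1, 1]
R3 ← R3 + (1/7)·R2: [0, 0, 0]
R4 ← R4 − (1/7)·R2: [0, 0, 0]
Echelon form has 2 nonzero rows, so rank(T) = 2.
The row space has dimension equal to the rank: 2.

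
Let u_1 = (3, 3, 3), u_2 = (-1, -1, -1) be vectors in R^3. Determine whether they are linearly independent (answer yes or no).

Form the matrix with these vectors as rows and row reduce.
R2 ← R2 + (1/3)·R1: [0, 0, 0]
1 nonzero row, so the 2 vectors span a space of dimension 1.
Since 1 < 2, the vectors are linearly dependent.

no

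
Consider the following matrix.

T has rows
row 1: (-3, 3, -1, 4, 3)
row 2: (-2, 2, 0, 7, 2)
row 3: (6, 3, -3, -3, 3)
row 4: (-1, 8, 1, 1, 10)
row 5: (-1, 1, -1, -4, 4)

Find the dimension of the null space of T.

Row reduce to echelon form.
R2 ← R2 − (2/3)·R1: [0, 0, 2/3, 13/3, 0]
R3 ← R3 + (2)·R1: [0, 9, -5, 5, 9]
R4 ← R4 − (1/3)·R1: [0, 7, 4/3, -1/3, 9]
R5 ← R5 − (1/3)·R1: [0, 0, -2/3, -16/3, 3]
Swap R2 ↔ R3
R4 ← R4 − (7/9)·R2: [0, 0, 47/9, -38/9, 2]
R4 ← R4 − (47/6)·R3: [0, 0, 0, -229/6, 2]
R5 ← R5 + R3: [0, 0, 0, -1, 3]
R5 ← R5 − (6/229)·R4: [0, 0, 0, 0, 675/229]
5 nonzero rows, so rank(T) = 5.
T has 5 columns; by rank–nullity, nullity = 5 − 5 = 0.

0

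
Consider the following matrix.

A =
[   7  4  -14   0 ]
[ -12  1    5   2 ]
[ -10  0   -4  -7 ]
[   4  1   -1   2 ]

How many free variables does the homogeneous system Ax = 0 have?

0

Row reduce to echelon form.
R2 ← R2 + (12/7)·R1: [0, 55/7, -19, 2]
R3 ← R3 + (10/7)·R1: [0, 40/7, -24, -7]
R4 ← R4 − (4/7)·R1: [0, -9/7, 7, 2]
R3 ← R3 − (8/11)·R2: [0, 0, -112/11, -93/11]
R4 ← R4 + (9/55)·R2: [0, 0, 214/55, 128/55]
R4 ← R4 + (107/280)·R3: [0, 0, 0, -253/280]
4 nonzero rows, so rank(A) = 4.
A has 4 columns; by rank–nullity, nullity = 4 − 4 = 0.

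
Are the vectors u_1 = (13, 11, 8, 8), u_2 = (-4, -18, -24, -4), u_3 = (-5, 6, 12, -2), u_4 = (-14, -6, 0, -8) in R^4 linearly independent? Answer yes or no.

no

Form the matrix with these vectors as rows and row reduce.
R2 ← R2 + (4/13)·R1: [0, -190/13, -280/13, -20/13]
R3 ← R3 + (5/13)·R1: [0, 133/13, 196/13, 14/13]
R4 ← R4 + (14/13)·R1: [0, 76/13, 112/13, 8/13]
R3 ← R3 + (7/10)·R2: [0, 0, 0, 0]
R4 ← R4 + (2/5)·R2: [0, 0, 0, 0]
2 nonzero rows, so the 4 vectors span a space of dimension 2.
Since 2 < 4, the vectors are linearly dependent.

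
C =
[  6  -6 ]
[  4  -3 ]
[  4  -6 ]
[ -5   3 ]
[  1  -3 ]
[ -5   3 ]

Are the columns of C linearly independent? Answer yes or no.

yes

Row reduce C to echelon form.
R2 ← R2 − (2/3)·R1: [0, 1]
R3 ← R3 − (2/3)·R1: [0, -2]
R4 ← R4 + (5/6)·R1: [0, -2]
R5 ← R5 − (1/6)·R1: [0, -2]
R6 ← R6 + (5/6)·R1: [0, -2]
R3 ← R3 + (2)·R2: [0, 0]
R4 ← R4 + (2)·R2: [0, 0]
R5 ← R5 + (2)·R2: [0, 0]
R6 ← R6 + (2)·R2: [0, 0]
2 pivots among 2 columns.
Every column is a pivot column, so the columns are linearly independent.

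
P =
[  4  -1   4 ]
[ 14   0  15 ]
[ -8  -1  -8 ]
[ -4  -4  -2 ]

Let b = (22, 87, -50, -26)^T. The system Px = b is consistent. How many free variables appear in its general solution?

Row reduce the augmented matrix [P | b].
R2 ← R2 − (7/2)·R1: [0, 7/2, 1, 10]
R3 ← R3 + (2)·R1: [0, -3, 0, -6]
R4 ← R4 + R1: [0, -5, 2, -4]
R3 ← R3 + (6/7)·R2: [0, 0, 6/7, 18/7]
R4 ← R4 + (10/7)·R2: [0, 0, 24/7, 72/7]
R4 ← R4 − (4)·R3: [0, 0, 0, 0]
The echelon form has 3 nonzero rows, and every pivot lies in the first 3 columns, so rank(P) = rank([P|b]) = 3.
The system is consistent.
Free variables = (unknowns) − (rank) = 3 − 3 = 0.

0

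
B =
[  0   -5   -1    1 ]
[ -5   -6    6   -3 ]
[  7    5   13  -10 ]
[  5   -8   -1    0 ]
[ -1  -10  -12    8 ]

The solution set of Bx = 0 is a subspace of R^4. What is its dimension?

0

Row reduce to echelon form.
Swap R1 ↔ R2
R3 ← R3 + (7/5)·R1: [0, -17/5, 107/5, -71/5]
R4 ← R4 + R1: [0, -14, 5, -3]
R5 ← R5 − (1/5)·R1: [0, -44/5, -66/5, 43/5]
R3 ← R3 − (17/25)·R2: [0, 0, 552/25, -372/25]
R4 ← R4 − (14/5)·R2: [0, 0, 39/5, -29/5]
R5 ← R5 − (44/25)·R2: [0, 0, -286/25, 171/25]
R4 ← R4 − (65/184)·R3: [0, 0, 0, -25/46]
R5 ← R5 + (143/276)·R3: [0, 0, 0, -20/23]
R5 ← R5 − (8/5)·R4: [0, 0, 0, 0]
4 nonzero rows, so rank(B) = 4.
B has 4 columns; by rank–nullity, nullity = 4 − 4 = 0.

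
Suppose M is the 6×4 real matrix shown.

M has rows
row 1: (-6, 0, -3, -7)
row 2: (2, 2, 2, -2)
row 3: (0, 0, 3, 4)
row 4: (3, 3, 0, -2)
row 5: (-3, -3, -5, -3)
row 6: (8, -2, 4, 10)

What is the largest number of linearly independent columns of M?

Row reduce to echelon form.
R2 ← R2 + (1/3)·R1: [0, 2, 1, -13/3]
R4 ← R4 + (1/2)·R1: [0, 3, -3/2, -11/2]
R5 ← R5 − (1/2)·R1: [0, -3, -7/2, 1/2]
R6 ← R6 + (4/3)·R1: [0, -2, 0, 2/3]
R4 ← R4 − (3/2)·R2: [0, 0, -3, 1]
R5 ← R5 + (3/2)·R2: [0, 0, -2, -6]
R6 ← R6 + R2: [0, 0, 1, -11/3]
R4 ← R4 + R3: [0, 0, 0, 5]
R5 ← R5 + (2/3)·R3: [0, 0, 0, -10/3]
R6 ← R6 − (1/3)·R3: [0, 0, 0, -5]
R5 ← R5 + (2/3)·R4: [0, 0, 0, 0]
R6 ← R6 + R4: [0, 0, 0, 0]
Echelon form has 4 nonzero rows, so rank(M) = 4.
The rank gives the maximum number of linearly independent columns: 4.

4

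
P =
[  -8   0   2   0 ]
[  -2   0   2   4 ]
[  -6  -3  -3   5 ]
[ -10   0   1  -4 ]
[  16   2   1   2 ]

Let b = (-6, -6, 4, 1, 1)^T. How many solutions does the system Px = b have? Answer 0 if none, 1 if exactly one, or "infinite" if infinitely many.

0

Row reduce the augmented matrix [P | b].
R2 ← R2 − (1/4)·R1: [0, 0, 3/2, 4, -9/2]
R3 ← R3 − (3/4)·R1: [0, -3, -9/2, 5, 17/2]
R4 ← R4 − (5/4)·R1: [0, 0, -3/2, -4, 17/2]
R5 ← R5 + (2)·R1: [0, 2, 5, 2, -11]
Swap R2 ↔ R3
R5 ← R5 + (2/3)·R2: [0, 0, 2, 16/3, -16/3]
R4 ← R4 + R3: [0, 0, 0, 0, 4]
R5 ← R5 − (4/3)·R3: [0, 0, 0, 0, 2/3]
R5 ← R5 − (1/6)·R4: [0, 0, 0, 0, 0]
The echelon form has 4 nonzero rows; the last pivot sits in the augmented column, so rank(P) = 3 but rank([P|b]) = 4.
Since the ranks differ, the system is inconsistent.
It has no solutions.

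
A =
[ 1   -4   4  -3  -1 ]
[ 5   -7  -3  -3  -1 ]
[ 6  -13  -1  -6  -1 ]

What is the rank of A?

Row reduce to echelon form.
R2 ← R2 − (5)·R1: [0, 13, -23, 12, 4]
R3 ← R3 − (6)·R1: [0, 11, -25, 12, 5]
R3 ← R3 − (11/13)·R2: [0, 0, -72/13, 24/13, 21/13]
Echelon form has 3 nonzero rows, so rank(A) = 3.

3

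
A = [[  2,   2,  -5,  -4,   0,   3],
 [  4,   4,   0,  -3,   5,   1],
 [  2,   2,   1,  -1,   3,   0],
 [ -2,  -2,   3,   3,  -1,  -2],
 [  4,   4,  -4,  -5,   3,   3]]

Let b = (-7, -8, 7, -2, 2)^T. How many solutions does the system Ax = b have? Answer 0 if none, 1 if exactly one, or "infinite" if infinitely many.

Row reduce the augmented matrix [A | b].
R2 ← R2 − (2)·R1: [0, 0, 10, 5, 5, -5, 6]
R3 ← R3 − R1: [0, 0, 6, 3, 3, -3, 14]
R4 ← R4 + R1: [0, 0, -2, -1, -1, 1, -9]
R5 ← R5 − (2)·R1: [0, 0, 6, 3, 3, -3, 16]
R3 ← R3 − (3/5)·R2: [0, 0, 0, 0, 0, 0, 52/5]
R4 ← R4 + (1/5)·R2: [0, 0, 0, 0, 0, 0, -39/5]
R5 ← R5 − (3/5)·R2: [0, 0, 0, 0, 0, 0, 62/5]
R4 ← R4 + (3/4)·R3: [0, 0, 0, 0, 0, 0, 0]
R5 ← R5 − (31/26)·R3: [0, 0, 0, 0, 0, 0, 0]
The echelon form has 3 nonzero rows; the last pivot sits in the augmented column, so rank(A) = 2 but rank([A|b]) = 3.
Since the ranks differ, the system is inconsistent.
It has no solutions.

0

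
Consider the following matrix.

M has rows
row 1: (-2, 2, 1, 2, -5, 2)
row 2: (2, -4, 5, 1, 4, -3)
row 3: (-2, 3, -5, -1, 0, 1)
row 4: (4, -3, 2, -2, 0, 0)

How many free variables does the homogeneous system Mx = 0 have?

Row reduce to echelon form.
R2 ← R2 + R1: [0, -2, 6, 3, -1, -1]
R3 ← R3 − R1: [0, 1, -6, -3, 5, -1]
R4 ← R4 + (2)·R1: [0, 1, 4, 2, -10, 4]
R3 ← R3 + (1/2)·R2: [0, 0, -3, -3/2, 9/2, -3/2]
R4 ← R4 + (1/2)·R2: [0, 0, 7, 7/2, -21/2, 7/2]
R4 ← R4 + (7/3)·R3: [0, 0, 0, 0, 0, 0]
3 nonzero rows, so rank(M) = 3.
M has 6 columns; by rank–nullity, nullity = 6 − 3 = 3.

3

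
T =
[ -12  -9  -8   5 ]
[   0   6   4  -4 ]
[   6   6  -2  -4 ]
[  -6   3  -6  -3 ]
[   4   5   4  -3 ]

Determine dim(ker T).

Row reduce to echelon form.
R3 ← R3 + (1/2)·R1: [0, 3/2, -6, -3/2]
R4 ← R4 − (1/2)·R1: [0, 15/2, -2, -11/2]
R5 ← R5 + (1/3)·R1: [0, 2, 4/3, -4/3]
R3 ← R3 − (1/4)·R2: [0, 0, -7, -1/2]
R4 ← R4 − (5/4)·R2: [0, 0, -7, -1/2]
R5 ← R5 − (1/3)·R2: [0, 0, 0, 0]
R4 ← R4 − R3: [0, 0, 0, 0]
3 nonzero rows, so rank(T) = 3.
T has 4 columns; by rank–nullity, nullity = 4 − 3 = 1.

1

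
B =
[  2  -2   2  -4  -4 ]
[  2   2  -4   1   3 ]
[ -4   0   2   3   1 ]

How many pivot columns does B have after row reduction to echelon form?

Row reduce to echelon form.
R2 ← R2 − R1: [0, 4, -6, 5, 7]
R3 ← R3 + (2)·R1: [0, -4, 6, -5, -7]
R3 ← R3 + R2: [0, 0, 0, 0, 0]
Echelon form has 2 nonzero rows, so rank(B) = 2.
Each nonzero row contributes one pivot column: 2 pivot columns.

2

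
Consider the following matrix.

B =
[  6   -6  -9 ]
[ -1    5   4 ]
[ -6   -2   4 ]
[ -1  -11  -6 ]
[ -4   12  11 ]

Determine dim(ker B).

1

Row reduce to echelon form.
R2 ← R2 + (1/6)·R1: [0, 4, 5/2]
R3 ← R3 + R1: [0, -8, -5]
R4 ← R4 + (1/6)·R1: [0, -12, -15/2]
R5 ← R5 + (2/3)·R1: [0, 8, 5]
R3 ← R3 + (2)·R2: [0, 0, 0]
R4 ← R4 + (3)·R2: [0, 0, 0]
R5 ← R5 − (2)·R2: [0, 0, 0]
2 nonzero rows, so rank(B) = 2.
B has 3 columns; by rank–nullity, nullity = 3 − 2 = 1.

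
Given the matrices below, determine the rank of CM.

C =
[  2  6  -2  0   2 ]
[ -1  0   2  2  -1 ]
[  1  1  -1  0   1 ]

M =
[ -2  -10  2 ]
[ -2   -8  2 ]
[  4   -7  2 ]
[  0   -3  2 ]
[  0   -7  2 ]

3

First compute CM:
[[-24, -68,  16],
 [ 10,  -3,   4],
 [ -8, -18,   4]]
Now row reduce the product.
R2 ← R2 + (5/12)·R1: [0, -94/3, 32/3]
R3 ← R3 − (1/3)·R1: [0, 14/3, -4/3]
R3 ← R3 + (7/47)·R2: [0, 0, 12/47]
3 nonzero rows, so rank(CM) = 3.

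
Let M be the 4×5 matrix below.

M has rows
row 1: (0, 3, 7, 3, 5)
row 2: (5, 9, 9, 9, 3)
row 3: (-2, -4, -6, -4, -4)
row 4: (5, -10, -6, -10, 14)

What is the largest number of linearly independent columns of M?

3

Row reduce to echelon form.
Swap R1 ↔ R2
R3 ← R3 + (2/5)·R1: [0, -2/5, -12/5, -2/5, -14/5]
R4 ← R4 − R1: [0, -19, -15, -19, 11]
R3 ← R3 + (2/15)·R2: [0, 0, -22/15, 0, -32/15]
R4 ← R4 + (19/3)·R2: [0, 0, 88/3, 0, 128/3]
R4 ← R4 + (20)·R3: [0, 0, 0, 0, 0]
Echelon form has 3 nonzero rows, so rank(M) = 3.
The rank gives the maximum number of linearly independent columns: 3.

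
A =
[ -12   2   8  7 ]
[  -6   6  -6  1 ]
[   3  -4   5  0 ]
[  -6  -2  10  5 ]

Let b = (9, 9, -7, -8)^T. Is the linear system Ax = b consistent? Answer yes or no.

Row reduce the augmented matrix [A | b].
R2 ← R2 − (1/2)·R1: [0, 5, -10, -5/2, 9/2]
R3 ← R3 + (1/4)·R1: [0, -7/2, 7, 7/4, -19/4]
R4 ← R4 − (1/2)·R1: [0, -3, 6, 3/2, -25/2]
R3 ← R3 + (7/10)·R2: [0, 0, 0, 0, -8/5]
R4 ← R4 + (3/5)·R2: [0, 0, 0, 0, -49/5]
R4 ← R4 − (49/8)·R3: [0, 0, 0, 0, 0]
The echelon form has 3 nonzero rows; the last pivot sits in the augmented column, so rank(A) = 2 but rank([A|b]) = 3.
Since the ranks differ, the system is inconsistent.

no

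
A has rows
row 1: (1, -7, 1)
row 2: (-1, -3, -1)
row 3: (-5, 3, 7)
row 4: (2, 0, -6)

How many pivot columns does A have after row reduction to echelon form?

3

Row reduce to echelon form.
R2 ← R2 + R1: [0, -10, 0]
R3 ← R3 + (5)·R1: [0, -32, 12]
R4 ← R4 − (2)·R1: [0, 14, -8]
R3 ← R3 − (16/5)·R2: [0, 0, 12]
R4 ← R4 + (7/5)·R2: [0, 0, -8]
R4 ← R4 + (2/3)·R3: [0, 0, 0]
Echelon form has 3 nonzero rows, so rank(A) = 3.
Each nonzero row contributes one pivot column: 3 pivot columns.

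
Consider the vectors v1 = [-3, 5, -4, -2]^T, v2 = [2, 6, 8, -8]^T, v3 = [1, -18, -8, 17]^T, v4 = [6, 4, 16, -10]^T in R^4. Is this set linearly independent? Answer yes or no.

Form the matrix with these vectors as rows and row reduce.
R2 ← R2 + (2/3)·R1: [0, 28/3, 16/3, -28/3]
R3 ← R3 + (1/3)·R1: [0, -49/3, -28/3, 49/3]
R4 ← R4 + (2)·R1: [0, 14, 8, -14]
R3 ← R3 + (7/4)·R2: [0, 0, 0, 0]
R4 ← R4 − (3/2)·R2: [0, 0, 0, 0]
2 nonzero rows, so the 4 vectors span a space of dimension 2.
Since 2 < 4, the vectors are linearly dependent.

no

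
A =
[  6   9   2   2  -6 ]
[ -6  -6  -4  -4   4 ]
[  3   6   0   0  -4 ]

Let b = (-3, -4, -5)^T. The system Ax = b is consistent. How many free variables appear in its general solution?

Row reduce the augmented matrix [A | b].
R2 ← R2 + R1: [0, 3, -2, -2, -2, -7]
R3 ← R3 − (1/2)·R1: [0, 3/2, -1, -1, -1, -7/2]
R3 ← R3 − (1/2)·R2: [0, 0, 0, 0, 0, 0]
The echelon form has 2 nonzero rows, and every pivot lies in the first 5 columns, so rank(A) = rank([A|b]) = 2.
The system is consistent.
Free variables = (unknowns) − (rank) = 5 − 2 = 3.

3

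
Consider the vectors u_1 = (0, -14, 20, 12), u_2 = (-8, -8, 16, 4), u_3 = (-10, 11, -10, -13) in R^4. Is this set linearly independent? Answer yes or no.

Form the matrix with these vectors as rows and row reduce.
Swap R1 ↔ R2
R3 ← R3 − (5/4)·R1: [0, 21, -30, -18]
R3 ← R3 + (3/2)·R2: [0, 0, 0, 0]
2 nonzero rows, so the 3 vectors span a space of dimension 2.
Since 2 < 3, the vectors are linearly dependent.

no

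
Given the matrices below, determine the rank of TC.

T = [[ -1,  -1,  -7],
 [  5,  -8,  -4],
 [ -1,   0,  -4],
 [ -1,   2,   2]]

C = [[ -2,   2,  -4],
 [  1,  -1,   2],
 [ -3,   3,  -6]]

First compute TC:
[[ 22, -22,  44],
 [ -6,   6, -12],
 [ 14, -14,  28],
 [ -2,   2,  -4]]
Now row reduce the product.
R2 ← R2 + (3/11)·R1: [0, 0, 0]
R3 ← R3 − (7/11)·R1: [0, 0, 0]
R4 ← R4 + (1/11)·R1: [0, 0, 0]
1 nonzero row, so rank(TC) = 1.

1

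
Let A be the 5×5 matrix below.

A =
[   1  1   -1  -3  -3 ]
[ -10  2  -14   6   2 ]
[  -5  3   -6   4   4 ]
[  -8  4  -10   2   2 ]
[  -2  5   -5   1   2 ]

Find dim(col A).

Row reduce to echelon form.
R2 ← R2 + (10)·R1: [0, 12, -24, -24, -28]
R3 ← R3 + (5)·R1: [0, 8, -11, -11, -11]
R4 ← R4 + (8)·R1: [0, 12, -18, -22, -22]
R5 ← R5 + (2)·R1: [0, 7, -7, -5, -4]
R3 ← R3 − (2/3)·R2: [0, 0, 5, 5, 23/3]
R4 ← R4 − R2: [0, 0, 6, 2, 6]
R5 ← R5 − (7/12)·R2: [0, 0, 7, 9, 37/3]
R4 ← R4 − (6/5)·R3: [0, 0, 0, -4, -16/5]
R5 ← R5 − (7/5)·R3: [0, 0, 0, 2, 8/5]
R5 ← R5 + (1/2)·R4: [0, 0, 0, 0, 0]
Echelon form has 4 nonzero rows, so rank(A) = 4.
The column space has dimension equal to the rank: 4.

4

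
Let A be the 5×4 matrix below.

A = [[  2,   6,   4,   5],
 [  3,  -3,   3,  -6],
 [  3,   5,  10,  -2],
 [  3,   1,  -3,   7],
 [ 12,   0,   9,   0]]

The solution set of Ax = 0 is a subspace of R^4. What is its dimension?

Row reduce to echelon form.
R2 ← R2 − (3/2)·R1: [0, -12, -3, -27/2]
R3 ← R3 − (3/2)·R1: [0, -4, 4, -19/2]
R4 ← R4 − (3/2)·R1: [0, -8, -9, -1/2]
R5 ← R5 − (6)·R1: [0, -36, -15, -30]
R3 ← R3 − (1/3)·R2: [0, 0, 5, -5]
R4 ← R4 − (2/3)·R2: [0, 0, -7, 17/2]
R5 ← R5 − (3)·R2: [0, 0, -6, 21/2]
R4 ← R4 + (7/5)·R3: [0, 0, 0, 3/2]
R5 ← R5 + (6/5)·R3: [0, 0, 0, 9/2]
R5 ← R5 − (3)·R4: [0, 0, 0, 0]
4 nonzero rows, so rank(A) = 4.
A has 4 columns; by rank–nullity, nullity = 4 − 4 = 0.

0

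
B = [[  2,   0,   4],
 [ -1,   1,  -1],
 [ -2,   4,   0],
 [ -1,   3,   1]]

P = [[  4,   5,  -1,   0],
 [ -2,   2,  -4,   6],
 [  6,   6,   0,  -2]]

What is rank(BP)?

First compute BP:
[[ 32,  34,  -2,  -8],
 [-12,  -9,  -3,   8],
 [-16,  -2, -14,  24],
 [ -4,   7, -11,  16]]
Now row reduce the product.
R2 ← R2 + (3/8)·R1: [0, 15/4, -15/4, 5]
R3 ← R3 + (1/2)·R1: [0, 15, -15, 20]
R4 ← R4 + (1/8)·R1: [0, 45/4, -45/4, 15]
R3 ← R3 − (4)·R2: [0, 0, 0, 0]
R4 ← R4 − (3)·R2: [0, 0, 0, 0]
2 nonzero rows, so rank(BP) = 2.

2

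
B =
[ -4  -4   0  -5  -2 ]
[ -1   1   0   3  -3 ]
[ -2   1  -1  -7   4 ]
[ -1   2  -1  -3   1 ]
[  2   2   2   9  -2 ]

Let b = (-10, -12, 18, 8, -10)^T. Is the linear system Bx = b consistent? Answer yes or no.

Row reduce the augmented matrix [B | b].
R2 ← R2 − (1/4)·R1: [0, 2, 0, 17/4, -5/2, -19/2]
R3 ← R3 − (1/2)·R1: [0, 3, -1, -9/2, 5, 23]
R4 ← R4 − (1/4)·R1: [0, 3, -1, -7/4, 3/2, 21/2]
R5 ← R5 + (1/2)·R1: [0, 0, 2, 13/2, -3, -15]
R3 ← R3 − (3/2)·R2: [0, 0, -1, -87/8, 35/4, 149/4]
R4 ← R4 − (3/2)·R2: [0, 0, -1, -65/8, 21/4, 99/4]
R4 ← R4 − R3: [0, 0, 0, 11/4, -7/2, -25/2]
R5 ← R5 + (2)·R3: [0, 0, 0, -61/4, 29/2, 119/2]
R5 ← R5 + (61/11)·R4: [0, 0, 0, 0, -54/11, -108/11]
The echelon form has 5 nonzero rows, and every pivot lies in the first 5 columns, so rank(B) = rank([B|b]) = 5.
The system is consistent.

yes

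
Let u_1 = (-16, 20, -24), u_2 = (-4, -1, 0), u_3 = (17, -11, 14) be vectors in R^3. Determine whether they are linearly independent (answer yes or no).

Form the matrix with these vectors as rows and row reduce.
R2 ← R2 − (1/4)·R1: [0, -6, 6]
R3 ← R3 + (17/16)·R1: [0, 41/4, -23/2]
R3 ← R3 + (41/24)·R2: [0, 0, -5/4]
3 nonzero rows, so the 3 vectors span a space of dimension 3.
Since 3 = 3, the vectors are linearly independent.

yes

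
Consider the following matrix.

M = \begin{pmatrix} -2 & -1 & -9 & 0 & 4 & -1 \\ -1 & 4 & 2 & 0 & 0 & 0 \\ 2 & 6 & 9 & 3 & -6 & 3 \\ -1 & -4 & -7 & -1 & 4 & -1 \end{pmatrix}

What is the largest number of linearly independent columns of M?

Row reduce to echelon form.
R2 ← R2 − (1/2)·R1: [0, 9/2, 13/2, 0, -2, 1/2]
R3 ← R3 + R1: [0, 5, 0, 3, -2, 2]
R4 ← R4 − (1/2)·R1: [0, -7/2, -5/2, -1, 2, -1/2]
R3 ← R3 − (10/9)·R2: [0, 0, -65/9, 3, 2/9, 13/9]
R4 ← R4 + (7/9)·R2: [0, 0, 23/9, -1, 4/9, -1/9]
R4 ← R4 + (23/65)·R3: [0, 0, 0, 4/65, 34/65, 2/5]
Echelon form has 4 nonzero rows, so rank(M) = 4.
The rank gives the maximum number of linearly independent columns: 4.

4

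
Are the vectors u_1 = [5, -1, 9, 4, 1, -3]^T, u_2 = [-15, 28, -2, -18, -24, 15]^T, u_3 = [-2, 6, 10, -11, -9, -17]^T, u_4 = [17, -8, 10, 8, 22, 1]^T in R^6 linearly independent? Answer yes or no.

Form the matrix with these vectors as rows and row reduce.
R2 ← R2 + (3)·R1: [0, 25, 25, -6, -21, 6]
R3 ← R3 + (2/5)·R1: [0, 28/5, 68/5, -47/5, -43/5, -91/5]
R4 ← R4 − (17/5)·R1: [0, -23/5, -103/5, -28/5, 93/5, 56/5]
R3 ← R3 − (28/125)·R2: [0, 0, 8, -1007/125, -487/125, -2443/125]
R4 ← R4 + (23/125)·R2: [0, 0, -16, -838/125, 1842/125, 1538/125]
R4 ← R4 + (2)·R3: [0, 0, 0, -2852/125, 868/125, -3348/125]
4 nonzero rows, so the 4 vectors span a space of dimension 4.
Since 4 = 4, the vectors are linearly independent.

yes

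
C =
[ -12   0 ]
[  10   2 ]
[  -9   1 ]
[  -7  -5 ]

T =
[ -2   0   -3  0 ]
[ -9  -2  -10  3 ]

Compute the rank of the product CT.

First compute CT:
[[ 24,   0,  36,   0],
 [-38,  -4, -50,   6],
 [  9,  -2,  17,   3],
 [ 59,  10,  71, -15]]
Now row reduce the product.
R2 ← R2 + (19/12)·R1: [0, -4, 7, 6]
R3 ← R3 − (3/8)·R1: [0, -2, 7/2, 3]
R4 ← R4 − (59/24)·R1: [0, 10, -35/2, -15]
R3 ← R3 − (1/2)·R2: [0, 0, 0, 0]
R4 ← R4 + (5/2)·R2: [0, 0, 0, 0]
2 nonzero rows, so rank(CT) = 2.

2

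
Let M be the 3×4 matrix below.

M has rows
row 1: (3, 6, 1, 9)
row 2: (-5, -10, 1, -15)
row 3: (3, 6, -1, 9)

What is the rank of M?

2

Row reduce to echelon form.
R2 ← R2 + (5/3)·R1: [0, 0, 8/3, 0]
R3 ← R3 − R1: [0, 0, -2, 0]
R3 ← R3 + (3/4)·R2: [0, 0, 0, 0]
Echelon form has 2 nonzero rows, so rank(M) = 2.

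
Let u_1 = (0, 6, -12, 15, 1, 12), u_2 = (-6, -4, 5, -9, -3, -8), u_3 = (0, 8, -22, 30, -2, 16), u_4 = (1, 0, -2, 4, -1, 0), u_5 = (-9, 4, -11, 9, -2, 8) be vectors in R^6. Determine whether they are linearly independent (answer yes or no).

Form the matrix with these vectors as rows and row reduce.
Swap R1 ↔ R2
R4 ← R4 + (1/6)·R1: [0, -2/3, -7/6, 5/2, -3/2, -4/3]
R5 ← R5 − (3/2)·R1: [0, 10, -37/2, 45/2, 5/2, 20]
R3 ← R3 − (4/3)·R2: [0, 0, -6, 10, -10/3, 0]
R4 ← R4 + (1/9)·R2: [0, 0, -5/2, 25/6, -25/18, 0]
R5 ← R5 − (5/3)·R2: [0, 0, 3/2, -5/2, 5/6, 0]
R4 ← R4 − (5/12)·R3: [0, 0, 0, 0, 0, 0]
R5 ← R5 + (1/4)·R3: [0, 0, 0, 0, 0, 0]
3 nonzero rows, so the 5 vectors span a space of dimension 3.
Since 3 < 5, the vectors are linearly dependent.

no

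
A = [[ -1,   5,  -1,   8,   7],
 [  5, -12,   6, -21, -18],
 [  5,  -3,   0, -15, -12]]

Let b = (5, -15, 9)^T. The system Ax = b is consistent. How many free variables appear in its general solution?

Row reduce the augmented matrix [A | b].
R2 ← R2 + (5)·R1: [0, 13, 1, 19, 17, 10]
R3 ← R3 + (5)·R1: [0, 22, -5, 25, 23, 34]
R3 ← R3 − (22/13)·R2: [0, 0, -87/13, -93/13, -75/13, 222/13]
The echelon form has 3 nonzero rows, and every pivot lies in the first 5 columns, so rank(A) = rank([A|b]) = 3.
The system is consistent.
Free variables = (unknowns) − (rank) = 5 − 3 = 2.

2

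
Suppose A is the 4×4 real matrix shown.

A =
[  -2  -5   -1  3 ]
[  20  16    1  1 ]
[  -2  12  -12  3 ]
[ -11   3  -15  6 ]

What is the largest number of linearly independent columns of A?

4

Row reduce to echelon form.
R2 ← R2 + (10)·R1: [0, -34, -9, 31]
R3 ← R3 − R1: [0, 17, -11, 0]
R4 ← R4 − (11/2)·R1: [0, 61/2, -19/2, -21/2]
R3 ← R3 + (1/2)·R2: [0, 0, -31/2, 31/2]
R4 ← R4 + (61/68)·R2: [0, 0, -1195/68, 1177/68]
R4 ← R4 − (1195/1054)·R3: [0, 0, 0, -9/34]
Echelon form has 4 nonzero rows, so rank(A) = 4.
The rank gives the maximum number of linearly independent columns: 4.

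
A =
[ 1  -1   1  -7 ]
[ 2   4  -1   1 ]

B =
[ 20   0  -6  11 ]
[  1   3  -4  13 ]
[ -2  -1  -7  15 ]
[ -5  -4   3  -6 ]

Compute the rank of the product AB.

2

First compute AB:
[[ 52,  24, -30,  55],
 [ 41,   9, -18,  53]]
Now row reduce the product.
R2 ← R2 − (41/52)·R1: [0, -129/13, 147/26, 501/52]
2 nonzero rows, so rank(AB) = 2.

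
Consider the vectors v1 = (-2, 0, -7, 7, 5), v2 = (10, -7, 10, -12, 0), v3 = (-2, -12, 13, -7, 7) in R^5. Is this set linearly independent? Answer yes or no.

Form the matrix with these vectors as rows and row reduce.
R2 ← R2 + (5)·R1: [0, -7, -25, 23, 25]
R3 ← R3 − R1: [0, -12, 20, -14, 2]
R3 ← R3 − (12/7)·R2: [0, 0, 440/7, -374/7, -286/7]
3 nonzero rows, so the 3 vectors span a space of dimension 3.
Since 3 = 3, the vectors are linearly independent.

yes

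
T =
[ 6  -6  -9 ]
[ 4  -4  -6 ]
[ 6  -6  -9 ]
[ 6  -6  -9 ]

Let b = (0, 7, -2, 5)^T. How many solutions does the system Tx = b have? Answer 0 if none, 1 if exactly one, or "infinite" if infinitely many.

Row reduce the augmented matrix [T | b].
R2 ← R2 − (2/3)·R1: [0, 0, 0, 7]
R3 ← R3 − R1: [0, 0, 0, -2]
R4 ← R4 − R1: [0, 0, 0, 5]
R3 ← R3 + (2/7)·R2: [0, 0, 0, 0]
R4 ← R4 − (5/7)·R2: [0, 0, 0, 0]
The echelon form has 2 nonzero rows; the last pivot sits in the augmented column, so rank(T) = 1 but rank([T|b]) = 2.
Since the ranks differ, the system is inconsistent.
It has no solutions.

0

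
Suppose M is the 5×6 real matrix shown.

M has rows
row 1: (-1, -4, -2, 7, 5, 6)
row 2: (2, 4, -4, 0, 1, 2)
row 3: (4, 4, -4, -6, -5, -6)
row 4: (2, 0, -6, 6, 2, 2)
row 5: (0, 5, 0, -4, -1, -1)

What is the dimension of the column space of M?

5

Row reduce to echelon form.
R2 ← R2 + (2)·R1: [0, -4, -8, 14, 11, 14]
R3 ← R3 + (4)·R1: [0, -12, -12, 22, 15, 18]
R4 ← R4 + (2)·R1: [0, -8, -10, 20, 12, 14]
R3 ← R3 − (3)·R2: [0, 0, 12, -20, -18, -24]
R4 ← R4 − (2)·R2: [0, 0, 6, -8, -10, -14]
R5 ← R5 + (5/4)·R2: [0, 0, -10, 27/2, 51/4, 33/2]
R4 ← R4 − (1/2)·R3: [0, 0, 0, 2, -1, -2]
R5 ← R5 + (5/6)·R3: [0, 0, 0, -19/6, -9/4, -7/2]
R5 ← R5 + (19/12)·R4: [0, 0, 0, 0, -23/6, -20/3]
Echelon form has 5 nonzero rows, so rank(M) = 5.
The column space has dimension equal to the rank: 5.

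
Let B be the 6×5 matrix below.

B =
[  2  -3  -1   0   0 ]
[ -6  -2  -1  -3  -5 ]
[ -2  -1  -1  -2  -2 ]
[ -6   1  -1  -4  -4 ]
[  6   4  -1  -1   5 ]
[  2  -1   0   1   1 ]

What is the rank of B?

Row reduce to echelon form.
R2 ← R2 + (3)·R1: [0, -11, -4, -3, -5]
R3 ← R3 + R1: [0, -4, -2, -2, -2]
R4 ← R4 + (3)·R1: [0, -8, -4, -4, -4]
R5 ← R5 − (3)·R1: [0, 13, 2, -1, 5]
R6 ← R6 − R1: [0, 2, 1, 1, 1]
R3 ← R3 − (4/11)·R2: [0, 0, -6/11, -10/11, -2/11]
R4 ← R4 − (8/11)·R2: [0, 0, -12/11, -20/11, -4/11]
R5 ← R5 + (13/11)·R2: [0, 0, -30/11, -50/11, -10/11]
R6 ← R6 + (2/11)·R2: [0, 0, 3/11, 5/11, 1/11]
R4 ← R4 − (2)·R3: [0, 0, 0, 0, 0]
R5 ← R5 − (5)·R3: [0, 0, 0, 0, 0]
R6 ← R6 + (1/2)·R3: [0, 0, 0, 0, 0]
Echelon form has 3 nonzero rows, so rank(B) = 3.

3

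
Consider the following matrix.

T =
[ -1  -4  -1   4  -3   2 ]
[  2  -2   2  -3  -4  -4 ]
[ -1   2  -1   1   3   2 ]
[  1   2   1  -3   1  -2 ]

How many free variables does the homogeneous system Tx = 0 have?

Row reduce to echelon form.
R2 ← R2 + (2)·R1: [0, -10, 0, 5, -10, 0]
R3 ← R3 − R1: [0, 6, 0, -3, 6, 0]
R4 ← R4 + R1: [0, -2, 0, 1, -2, 0]
R3 ← R3 + (3/5)·R2: [0, 0, 0, 0, 0, 0]
R4 ← R4 − (1/5)·R2: [0, 0, 0, 0, 0, 0]
2 nonzero rows, so rank(T) = 2.
T has 6 columns; by rank–nullity, nullity = 6 − 2 = 4.

4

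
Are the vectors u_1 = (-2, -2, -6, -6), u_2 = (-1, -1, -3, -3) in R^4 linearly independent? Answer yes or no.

Form the matrix with these vectors as rows and row reduce.
R2 ← R2 − (1/2)·R1: [0, 0, 0, 0]
1 nonzero row, so the 2 vectors span a space of dimension 1.
Since 1 < 2, the vectors are linearly dependent.

no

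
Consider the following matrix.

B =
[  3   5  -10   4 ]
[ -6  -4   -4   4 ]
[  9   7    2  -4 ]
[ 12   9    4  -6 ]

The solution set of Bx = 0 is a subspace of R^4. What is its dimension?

Row reduce to echelon form.
R2 ← R2 + (2)·R1: [0, 6, -24, 12]
R3 ← R3 − (3)·R1: [0, -8, 32, -16]
R4 ← R4 − (4)·R1: [0, -11, 44, -22]
R3 ← R3 + (4/3)·R2: [0, 0, 0, 0]
R4 ← R4 + (11/6)·R2: [0, 0, 0, 0]
2 nonzero rows, so rank(B) = 2.
B has 4 columns; by rank–nullity, nullity = 4 − 2 = 2.

2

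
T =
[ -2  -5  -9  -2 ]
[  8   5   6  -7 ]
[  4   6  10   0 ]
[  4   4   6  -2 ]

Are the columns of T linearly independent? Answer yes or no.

no

Row reduce T to echelon form.
R2 ← R2 + (4)·R1: [0, -15, -30, -15]
R3 ← R3 + (2)·R1: [0, -4, -8, -4]
R4 ← R4 + (2)·R1: [0, -6, -12, -6]
R3 ← R3 − (4/15)·R2: [0, 0, 0, 0]
R4 ← R4 − (2/5)·R2: [0, 0, 0, 0]
2 pivots among 4 columns.
Only 2 < 4 pivot columns, so the columns are linearly dependent.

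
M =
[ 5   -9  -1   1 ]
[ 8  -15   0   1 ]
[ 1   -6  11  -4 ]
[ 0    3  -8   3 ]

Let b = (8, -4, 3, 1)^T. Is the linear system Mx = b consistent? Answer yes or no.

Row reduce the augmented matrix [M | b].
R2 ← R2 − (8/5)·R1: [0, -3/5, 8/5, -3/5, -84/5]
R3 ← R3 − (1/5)·R1: [0, -21/5, 56/5, -21/5, 7/5]
R3 ← R3 − (7)·R2: [0, 0, 0, 0, 119]
R4 ← R4 + (5)·R2: [0, 0, 0, 0, -83]
R4 ← R4 + (83/119)·R3: [0, 0, 0, 0, 0]
The echelon form has 3 nonzero rows; the last pivot sits in the augmented column, so rank(M) = 2 but rank([M|b]) = 3.
Since the ranks differ, the system is inconsistent.

no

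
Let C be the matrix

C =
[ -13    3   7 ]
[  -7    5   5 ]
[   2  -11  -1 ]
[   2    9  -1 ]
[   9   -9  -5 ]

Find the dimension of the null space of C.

0

Row reduce to echelon form.
R2 ← R2 − (7/13)·R1: [0, 44/13, 16/13]
R3 ← R3 + (2/13)·R1: [0, -137/13, 1/13]
R4 ← R4 + (2/13)·R1: [0, 123/13, 1/13]
R5 ← R5 + (9/13)·R1: [0, -90/13, -2/13]
R3 ← R3 + (137/44)·R2: [0, 0, 43/11]
R4 ← R4 − (123/44)·R2: [0, 0, -37/11]
R5 ← R5 + (45/22)·R2: [0, 0, 26/11]
R4 ← R4 + (37/43)·R3: [0, 0, 0]
R5 ← R5 − (26/43)·R3: [0, 0, 0]
3 nonzero rows, so rank(C) = 3.
C has 3 columns; by rank–nullity, nullity = 3 − 3 = 0.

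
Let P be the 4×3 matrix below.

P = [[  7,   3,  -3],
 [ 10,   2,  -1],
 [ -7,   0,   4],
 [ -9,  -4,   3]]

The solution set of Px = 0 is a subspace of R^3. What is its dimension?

0

Row reduce to echelon form.
R2 ← R2 − (10/7)·R1: [0, -16/7, 23/7]
R3 ← R3 + R1: [0, 3, 1]
R4 ← R4 + (9/7)·R1: [0, -1/7, -6/7]
R3 ← R3 + (21/16)·R2: [0, 0, 85/16]
R4 ← R4 − (1/16)·R2: [0, 0, -17/16]
R4 ← R4 + (1/5)·R3: [0, 0, 0]
3 nonzero rows, so rank(P) = 3.
P has 3 columns; by rank–nullity, nullity = 3 − 3 = 0.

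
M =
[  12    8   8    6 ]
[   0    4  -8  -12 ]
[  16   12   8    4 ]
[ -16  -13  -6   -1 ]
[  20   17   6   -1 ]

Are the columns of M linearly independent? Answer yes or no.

no

Row reduce M to echelon form.
R3 ← R3 − (4/3)·R1: [0, 4/3, -8/3, -4]
R4 ← R4 + (4/3)·R1: [0, -7/3, 14/3, 7]
R5 ← R5 − (5/3)·R1: [0, 11/3, -22/3, -11]
R3 ← R3 − (1/3)·R2: [0, 0, 0, 0]
R4 ← R4 + (7/12)·R2: [0, 0, 0, 0]
R5 ← R5 − (11/12)·R2: [0, 0, 0, 0]
2 pivots among 4 columns.
Only 2 < 4 pivot columns, so the columns are linearly dependent.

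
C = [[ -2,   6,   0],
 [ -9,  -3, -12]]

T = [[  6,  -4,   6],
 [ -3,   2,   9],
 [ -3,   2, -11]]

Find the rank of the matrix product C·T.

First compute CT:
[[-30,  20,  42],
 [ -9,   6,  51]]
Now row reduce the product.
R2 ← R2 − (3/10)·R1: [0, 0, 192/5]
2 nonzero rows, so rank(CT) = 2.

2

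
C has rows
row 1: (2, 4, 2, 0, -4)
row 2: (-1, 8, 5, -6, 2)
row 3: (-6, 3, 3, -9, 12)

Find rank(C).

2

Row reduce to echelon form.
R2 ← R2 + (1/2)·R1: [0, 10, 6, -6, 0]
R3 ← R3 + (3)·R1: [0, 15, 9, -9, 0]
R3 ← R3 − (3/2)·R2: [0, 0, 0, 0, 0]
Echelon form has 2 nonzero rows, so rank(C) = 2.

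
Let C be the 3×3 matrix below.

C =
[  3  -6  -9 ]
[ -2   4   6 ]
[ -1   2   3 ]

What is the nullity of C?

Row reduce to echelon form.
R2 ← R2 + (2/3)·R1: [0, 0, 0]
R3 ← R3 + (1/3)·R1: [0, 0, 0]
1 nonzero row, so rank(C) = 1.
C has 3 columns; by rank–nullity, nullity = 3 − 1 = 2.

2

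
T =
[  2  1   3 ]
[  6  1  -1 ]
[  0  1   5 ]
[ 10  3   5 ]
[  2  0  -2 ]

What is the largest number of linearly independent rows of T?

Row reduce to echelon form.
R2 ← R2 − (3)·R1: [0, -2, -10]
R4 ← R4 − (5)·R1: [0, -2, -10]
R5 ← R5 − R1: [0, -1, -5]
R3 ← R3 + (1/2)·R2: [0, 0, 0]
R4 ← R4 − R2: [0, 0, 0]
R5 ← R5 − (1/2)·R2: [0, 0, 0]
Echelon form has 2 nonzero rows, so rank(T) = 2.
The rank gives the maximum number of linearly independent rows: 2.

2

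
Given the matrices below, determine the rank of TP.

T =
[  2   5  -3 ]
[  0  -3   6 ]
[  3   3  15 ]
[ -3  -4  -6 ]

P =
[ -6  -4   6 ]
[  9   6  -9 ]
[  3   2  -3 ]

1

First compute TP:
[[ 24,  16, -24],
 [ -9,  -6,   9],
 [ 54,  36, -54],
 [-36, -24,  36]]
Now row reduce the product.
R2 ← R2 + (3/8)·R1: [0, 0, 0]
R3 ← R3 − (9/4)·R1: [0, 0, 0]
R4 ← R4 + (3/2)·R1: [0, 0, 0]
1 nonzero row, so rank(TP) = 1.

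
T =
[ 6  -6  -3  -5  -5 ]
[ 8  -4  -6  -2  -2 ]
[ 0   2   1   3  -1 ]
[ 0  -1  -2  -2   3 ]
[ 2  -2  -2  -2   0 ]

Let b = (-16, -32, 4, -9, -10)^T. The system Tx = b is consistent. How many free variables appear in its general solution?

2

Row reduce the augmented matrix [T | b].
R2 ← R2 − (4/3)·R1: [0, 4, -2, 14/3, 14/3, -32/3]
R5 ← R5 − (1/3)·R1: [0, 0, -1, -1/3, 5/3, -14/3]
R3 ← R3 − (1/2)·R2: [0, 0, 2, 2/3, -10/3, 28/3]
R4 ← R4 + (1/4)·R2: [0, 0, -5/2, -5/6, 25/6, -35/3]
R4 ← R4 + (5/4)·R3: [0, 0, 0, 0, 0, 0]
R5 ← R5 + (1/2)·R3: [0, 0, 0, 0, 0, 0]
The echelon form has 3 nonzero rows, and every pivot lies in the first 5 columns, so rank(T) = rank([T|b]) = 3.
The system is consistent.
Free variables = (unknowns) − (rank) = 5 − 3 = 2.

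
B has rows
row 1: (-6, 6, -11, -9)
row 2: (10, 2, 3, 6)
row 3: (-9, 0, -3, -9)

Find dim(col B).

Row reduce to echelon form.
R2 ← R2 + (5/3)·R1: [0, 12, -46/3, -9]
R3 ← R3 − (3/2)·R1: [0, -9, 27/2, 9/2]
R3 ← R3 + (3/4)·R2: [0, 0, 2, -9/4]
Echelon form has 3 nonzero rows, so rank(B) = 3.
The column space has dimension equal to the rank: 3.

3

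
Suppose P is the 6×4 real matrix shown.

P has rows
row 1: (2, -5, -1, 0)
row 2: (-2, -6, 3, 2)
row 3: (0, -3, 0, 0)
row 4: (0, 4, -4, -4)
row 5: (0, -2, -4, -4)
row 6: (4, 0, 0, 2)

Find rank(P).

3

Row reduce to echelon form.
R2 ← R2 + R1: [0, -11, 2, 2]
R6 ← R6 − (2)·R1: [0, 10, 2, 2]
R3 ← R3 − (3/11)·R2: [0, 0, -6/11, -6/11]
R4 ← R4 + (4/11)·R2: [0, 0, -36/11, -36/11]
R5 ← R5 − (2/11)·R2: [0, 0, -48/11, -48/11]
R6 ← R6 + (10/11)·R2: [0, 0, 42/11, 42/11]
R4 ← R4 − (6)·R3: [0, 0, 0, 0]
R5 ← R5 − (8)·R3: [0, 0, 0, 0]
R6 ← R6 + (7)·R3: [0, 0, 0, 0]
Echelon form has 3 nonzero rows, so rank(P) = 3.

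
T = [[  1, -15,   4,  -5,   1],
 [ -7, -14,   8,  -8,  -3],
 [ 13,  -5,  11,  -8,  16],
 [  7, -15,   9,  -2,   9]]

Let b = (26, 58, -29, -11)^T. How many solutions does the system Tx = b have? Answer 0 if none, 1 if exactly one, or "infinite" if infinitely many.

Row reduce the augmented matrix [T | b].
R2 ← R2 + (7)·R1: [0, -119, 36, -43, 4, 240]
R3 ← R3 − (13)·R1: [0, 190, -41, 57, 3, -367]
R4 ← R4 − (7)·R1: [0, 90, -19, 33, 2, -193]
R3 ← R3 + (190/119)·R2: [0, 0, 1961/119, -1387/119, 1117/119, 1927/119]
R4 ← R4 + (90/119)·R2: [0, 0, 979/119, 57/119, 598/119, -1367/119]
R4 ← R4 − (979/1961)·R3: [0, 0, 0, 12350/1961, 665/1961, -38380/1961]
The echelon form has 4 nonzero rows, and every pivot lies in the first 5 columns, so rank(T) = rank([T|b]) = 4.
The system is consistent.
rank = 4 < 5 unknowns, so there are infinitely many solutions.

infinite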